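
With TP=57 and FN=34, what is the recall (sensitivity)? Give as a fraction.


Recall = TP / (TP + FN) = 57 / 91 = 57/91.

57/91


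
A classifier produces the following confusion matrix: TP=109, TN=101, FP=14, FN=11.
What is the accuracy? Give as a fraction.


Accuracy = (TP + TN) / (TP + TN + FP + FN) = (109 + 101) / 235 = 42/47.

42/47


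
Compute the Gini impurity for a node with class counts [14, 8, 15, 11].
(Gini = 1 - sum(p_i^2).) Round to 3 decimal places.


Total = 48. Proportions: 14/48, 8/48, 15/48, 11/48. sum(p_i^2) = 0.2630. Gini = 1 - 0.2630 = 0.7370, which rounds to 0.737.

0.737


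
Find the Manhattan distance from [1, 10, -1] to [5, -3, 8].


d = sum of absolute differences: |1-5|=4 + |10--3|=13 + |-1-8|=9 = 26.

26


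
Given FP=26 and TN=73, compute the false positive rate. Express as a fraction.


FPR = FP / (FP + TN) = 26 / 99 = 26/99.

26/99


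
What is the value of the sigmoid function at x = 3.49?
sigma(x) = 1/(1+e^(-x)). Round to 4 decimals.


sigma(3.49) = 1/(1+e^(-3.49)) = 1/(1+0.030501) = 1/1.030501 = 0.9704.

0.9704


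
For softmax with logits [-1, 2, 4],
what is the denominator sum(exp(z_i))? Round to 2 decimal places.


Denom = e^-1=0.3679 + e^2=7.3891 + e^4=54.5982. Sum = 62.3552, which rounds to 62.36.

62.36


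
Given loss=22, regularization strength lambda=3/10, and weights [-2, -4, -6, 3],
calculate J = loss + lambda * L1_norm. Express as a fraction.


L1 norm = sum(|w|) = 15. J = 22 + 3/10 * 15 = 53/2.

53/2


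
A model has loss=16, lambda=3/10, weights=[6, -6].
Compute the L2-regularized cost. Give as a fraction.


L2 sq norm = sum(w^2) = 72. J = 16 + 3/10 * 72 = 188/5.

188/5


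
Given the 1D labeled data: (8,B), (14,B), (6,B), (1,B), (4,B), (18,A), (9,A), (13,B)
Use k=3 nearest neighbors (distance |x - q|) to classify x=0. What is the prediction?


Distances: |8-0|=8, |14-0|=14, |6-0|=6, |1-0|=1, |4-0|=4, |18-0|=18, |9-0|=9, |13-0|=13. 3 nearest: (1,B), (4,B), (6,B). Counts: {'B': 3}. Majority class: B.

B


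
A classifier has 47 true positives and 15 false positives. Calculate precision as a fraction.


Precision = TP / (TP + FP) = 47 / 62 = 47/62.

47/62


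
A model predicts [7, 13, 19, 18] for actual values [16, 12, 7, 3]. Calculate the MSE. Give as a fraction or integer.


MSE = (1/4) * ((16-7)^2=81 + (12-13)^2=1 + (7-19)^2=144 + (3-18)^2=225). Sum = 451. MSE = 451/4.

451/4


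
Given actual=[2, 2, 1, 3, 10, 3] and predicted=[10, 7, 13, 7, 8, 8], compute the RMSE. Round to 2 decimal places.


MSE = 46.3333. RMSE = sqrt(46.3333) = 6.81.

6.81


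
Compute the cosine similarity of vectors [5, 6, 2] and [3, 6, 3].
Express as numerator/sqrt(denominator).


dot = 57. |a|^2 = 65, |b|^2 = 54. cos = 57/sqrt(3510).

57/sqrt(3510)


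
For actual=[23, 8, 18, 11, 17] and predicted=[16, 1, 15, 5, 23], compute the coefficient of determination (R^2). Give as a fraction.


Mean(y) = 77/5. SS_res = 179. SS_tot = 706/5. R^2 = 1 - 179/(706/5) = -189/706.

-189/706


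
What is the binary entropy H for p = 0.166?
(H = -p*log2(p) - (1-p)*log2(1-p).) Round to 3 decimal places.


H = -0.166*log2(0.166) - 0.834*log2(0.834) = 0.648.

0.648


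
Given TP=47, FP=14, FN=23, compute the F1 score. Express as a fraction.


Precision = 47/61 = 47/61. Recall = 47/70 = 47/70. F1 = 2*P*R/(P+R) = 94/131.

94/131


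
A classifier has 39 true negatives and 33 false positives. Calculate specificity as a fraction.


Specificity = TN / (TN + FP) = 39 / 72 = 13/24.

13/24


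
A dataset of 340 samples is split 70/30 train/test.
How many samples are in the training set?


Test set = 340 * 30% = 102. Training set = 340 - 102 = 238.

238


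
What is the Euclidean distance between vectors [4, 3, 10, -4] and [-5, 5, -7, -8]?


d = sqrt(sum of squared differences). (4--5)^2=81, (3-5)^2=4, (10--7)^2=289, (-4--8)^2=16. Sum = 390.

sqrt(390)


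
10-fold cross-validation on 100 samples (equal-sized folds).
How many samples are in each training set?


Each validation fold has 100/10 = 10 samples. Training set = 100 - 10 = 90.

90


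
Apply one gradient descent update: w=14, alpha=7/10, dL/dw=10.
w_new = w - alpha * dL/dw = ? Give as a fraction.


w_new = 14 - 7/10 * 10 = 14 - 7 = 7.

7


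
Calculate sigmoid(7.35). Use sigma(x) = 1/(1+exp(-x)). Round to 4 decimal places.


sigma(7.35) = 1/(1+e^(-7.35)) = 1/(1+0.000643) = 1/1.000643 = 0.9994.

0.9994


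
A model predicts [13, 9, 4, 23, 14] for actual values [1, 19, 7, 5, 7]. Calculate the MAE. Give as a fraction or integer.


MAE = (1/5) * (|1-13|=12 + |19-9|=10 + |7-4|=3 + |5-23|=18 + |7-14|=7). Sum = 50. MAE = 10.

10


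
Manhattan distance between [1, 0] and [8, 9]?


d = sum of absolute differences: |1-8|=7 + |0-9|=9 = 16.

16


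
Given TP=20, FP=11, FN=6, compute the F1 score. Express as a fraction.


Precision = 20/31 = 20/31. Recall = 20/26 = 10/13. F1 = 2*P*R/(P+R) = 40/57.

40/57


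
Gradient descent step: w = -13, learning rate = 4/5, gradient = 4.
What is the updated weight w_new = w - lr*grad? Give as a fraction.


w_new = -13 - 4/5 * 4 = -13 - 16/5 = -81/5.

-81/5


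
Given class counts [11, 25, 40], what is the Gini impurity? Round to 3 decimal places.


Total = 76. Proportions: 11/76, 25/76, 40/76. sum(p_i^2) = 0.4062. Gini = 1 - 0.4062 = 0.5938, which rounds to 0.594.

0.594


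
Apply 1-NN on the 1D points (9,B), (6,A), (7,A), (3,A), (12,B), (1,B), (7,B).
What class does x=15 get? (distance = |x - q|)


Distances: |9-15|=6, |6-15|=9, |7-15|=8, |3-15|=12, |12-15|=3, |1-15|=14, |7-15|=8. 1 nearest: (12,B). Counts: {'B': 1}. Majority class: B.

B


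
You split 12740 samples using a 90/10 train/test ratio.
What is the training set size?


Test set = 12740 * 10% = 1274. Training set = 12740 - 1274 = 11466.

11466


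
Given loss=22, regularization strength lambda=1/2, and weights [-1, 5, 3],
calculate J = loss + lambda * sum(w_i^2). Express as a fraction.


L2 sq norm = sum(w^2) = 35. J = 22 + 1/2 * 35 = 79/2.

79/2


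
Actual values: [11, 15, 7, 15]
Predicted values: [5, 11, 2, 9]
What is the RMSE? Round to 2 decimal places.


MSE = 28.2500. RMSE = sqrt(28.2500) = 5.32.

5.32


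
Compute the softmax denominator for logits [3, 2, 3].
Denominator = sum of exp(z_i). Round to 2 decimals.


Denom = e^3=20.0855 + e^2=7.3891 + e^3=20.0855. Sum = 47.5601, which rounds to 47.56.

47.56


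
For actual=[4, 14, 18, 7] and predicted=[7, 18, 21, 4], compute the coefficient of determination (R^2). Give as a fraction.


Mean(y) = 43/4. SS_res = 43. SS_tot = 491/4. R^2 = 1 - 43/(491/4) = 319/491.

319/491


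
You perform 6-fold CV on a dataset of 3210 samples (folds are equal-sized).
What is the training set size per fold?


Each validation fold has 3210/6 = 535 samples. Training set = 3210 - 535 = 2675.

2675


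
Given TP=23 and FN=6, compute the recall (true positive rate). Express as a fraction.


Recall = TP / (TP + FN) = 23 / 29 = 23/29.

23/29


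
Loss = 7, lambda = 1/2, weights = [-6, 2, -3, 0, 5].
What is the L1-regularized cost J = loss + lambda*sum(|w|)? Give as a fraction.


L1 norm = sum(|w|) = 16. J = 7 + 1/2 * 16 = 15.

15


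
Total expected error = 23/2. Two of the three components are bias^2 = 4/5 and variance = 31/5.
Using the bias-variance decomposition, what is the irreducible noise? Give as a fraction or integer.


Total error = bias^2 + variance + irreducible noise. So irreducible noise = 23/2 - 4/5 - 31/5 = 9/2.

9/2


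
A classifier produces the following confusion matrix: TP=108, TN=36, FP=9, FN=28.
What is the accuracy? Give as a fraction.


Accuracy = (TP + TN) / (TP + TN + FP + FN) = (108 + 36) / 181 = 144/181.

144/181


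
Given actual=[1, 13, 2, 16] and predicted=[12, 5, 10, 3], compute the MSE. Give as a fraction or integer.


MSE = (1/4) * ((1-12)^2=121 + (13-5)^2=64 + (2-10)^2=64 + (16-3)^2=169). Sum = 418. MSE = 209/2.

209/2


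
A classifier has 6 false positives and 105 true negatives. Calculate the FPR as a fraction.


FPR = FP / (FP + TN) = 6 / 111 = 2/37.

2/37


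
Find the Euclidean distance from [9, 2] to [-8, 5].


d = sqrt(sum of squared differences). (9--8)^2=289, (2-5)^2=9. Sum = 298.

sqrt(298)


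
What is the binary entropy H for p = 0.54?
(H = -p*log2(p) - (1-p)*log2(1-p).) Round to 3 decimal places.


H = -0.54*log2(0.54) - 0.46*log2(0.46) = 0.995.

0.995


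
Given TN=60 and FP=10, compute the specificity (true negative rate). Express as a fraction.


Specificity = TN / (TN + FP) = 60 / 70 = 6/7.

6/7


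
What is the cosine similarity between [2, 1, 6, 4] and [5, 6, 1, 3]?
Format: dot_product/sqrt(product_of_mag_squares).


dot = 34. |a|^2 = 57, |b|^2 = 71. cos = 34/sqrt(4047).

34/sqrt(4047)


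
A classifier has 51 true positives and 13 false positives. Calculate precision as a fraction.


Precision = TP / (TP + FP) = 51 / 64 = 51/64.

51/64


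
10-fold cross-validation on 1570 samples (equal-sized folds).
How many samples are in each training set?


Each validation fold has 1570/10 = 157 samples. Training set = 1570 - 157 = 1413.

1413


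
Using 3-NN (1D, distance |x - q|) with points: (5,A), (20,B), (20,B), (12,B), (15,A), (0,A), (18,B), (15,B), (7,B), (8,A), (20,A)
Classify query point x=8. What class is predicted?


Distances: |5-8|=3, |20-8|=12, |20-8|=12, |12-8|=4, |15-8|=7, |0-8|=8, |18-8|=10, |15-8|=7, |7-8|=1, |8-8|=0, |20-8|=12. 3 nearest: (8,A), (7,B), (5,A). Counts: {'A': 2, 'B': 1}. Majority class: A.

A


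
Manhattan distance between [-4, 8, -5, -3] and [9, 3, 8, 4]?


d = sum of absolute differences: |-4-9|=13 + |8-3|=5 + |-5-8|=13 + |-3-4|=7 = 38.

38


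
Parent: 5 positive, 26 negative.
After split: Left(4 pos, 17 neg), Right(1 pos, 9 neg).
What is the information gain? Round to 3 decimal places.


H(parent) = 0.6374. H(left) = 0.7025, H(right) = 0.4690. Weighted = (21/31)*0.7025 + (10/31)*0.4690 = 0.6272. IG = 0.6374 - 0.6272 = 0.0102, which rounds to 0.010.

0.010


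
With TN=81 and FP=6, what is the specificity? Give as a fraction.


Specificity = TN / (TN + FP) = 81 / 87 = 27/29.

27/29


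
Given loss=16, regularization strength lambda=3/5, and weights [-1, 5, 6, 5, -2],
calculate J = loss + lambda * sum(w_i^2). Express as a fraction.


L2 sq norm = sum(w^2) = 91. J = 16 + 3/5 * 91 = 353/5.

353/5


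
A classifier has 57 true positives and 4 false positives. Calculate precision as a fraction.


Precision = TP / (TP + FP) = 57 / 61 = 57/61.

57/61


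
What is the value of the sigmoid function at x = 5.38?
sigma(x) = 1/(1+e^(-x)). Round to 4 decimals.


sigma(5.38) = 1/(1+e^(-5.38)) = 1/(1+0.004608) = 1/1.004608 = 0.9954.

0.9954


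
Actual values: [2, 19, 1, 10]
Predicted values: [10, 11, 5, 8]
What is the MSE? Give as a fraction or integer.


MSE = (1/4) * ((2-10)^2=64 + (19-11)^2=64 + (1-5)^2=16 + (10-8)^2=4). Sum = 148. MSE = 37.

37


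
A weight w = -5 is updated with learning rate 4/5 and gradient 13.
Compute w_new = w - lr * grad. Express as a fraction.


w_new = -5 - 4/5 * 13 = -5 - 52/5 = -77/5.

-77/5


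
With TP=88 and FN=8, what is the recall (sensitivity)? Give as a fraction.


Recall = TP / (TP + FN) = 88 / 96 = 11/12.

11/12


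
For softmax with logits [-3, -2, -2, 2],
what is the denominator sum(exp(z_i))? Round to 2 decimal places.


Denom = e^-3=0.0498 + e^-2=0.1353 + e^-2=0.1353 + e^2=7.3891. Sum = 7.7095, which rounds to 7.71.

7.71


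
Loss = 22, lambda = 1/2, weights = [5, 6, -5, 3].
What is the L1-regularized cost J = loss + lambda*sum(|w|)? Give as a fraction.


L1 norm = sum(|w|) = 19. J = 22 + 1/2 * 19 = 63/2.

63/2


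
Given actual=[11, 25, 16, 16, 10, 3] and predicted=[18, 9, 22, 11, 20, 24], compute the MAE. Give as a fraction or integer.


MAE = (1/6) * (|11-18|=7 + |25-9|=16 + |16-22|=6 + |16-11|=5 + |10-20|=10 + |3-24|=21). Sum = 65. MAE = 65/6.

65/6


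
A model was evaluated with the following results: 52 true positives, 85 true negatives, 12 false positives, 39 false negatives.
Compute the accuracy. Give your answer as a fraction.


Accuracy = (TP + TN) / (TP + TN + FP + FN) = (52 + 85) / 188 = 137/188.

137/188


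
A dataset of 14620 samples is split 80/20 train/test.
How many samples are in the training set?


Test set = 14620 * 20% = 2924. Training set = 14620 - 2924 = 11696.

11696


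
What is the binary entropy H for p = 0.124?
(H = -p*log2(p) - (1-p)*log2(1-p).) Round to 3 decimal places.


H = -0.124*log2(0.124) - 0.876*log2(0.876) = 0.541.

0.541


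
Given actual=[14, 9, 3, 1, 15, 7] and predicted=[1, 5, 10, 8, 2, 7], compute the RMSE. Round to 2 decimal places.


MSE = 75.3333. RMSE = sqrt(75.3333) = 8.68.

8.68


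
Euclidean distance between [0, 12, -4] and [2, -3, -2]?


d = sqrt(sum of squared differences). (0-2)^2=4, (12--3)^2=225, (-4--2)^2=4. Sum = 233.

sqrt(233)


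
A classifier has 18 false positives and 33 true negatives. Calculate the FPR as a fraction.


FPR = FP / (FP + TN) = 18 / 51 = 6/17.

6/17


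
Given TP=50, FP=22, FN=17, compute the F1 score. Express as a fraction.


Precision = 50/72 = 25/36. Recall = 50/67 = 50/67. F1 = 2*P*R/(P+R) = 100/139.

100/139


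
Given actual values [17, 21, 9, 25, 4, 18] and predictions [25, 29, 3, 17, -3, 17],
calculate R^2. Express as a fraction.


Mean(y) = 47/3. SS_res = 278. SS_tot = 910/3. R^2 = 1 - 278/(910/3) = 38/455.

38/455


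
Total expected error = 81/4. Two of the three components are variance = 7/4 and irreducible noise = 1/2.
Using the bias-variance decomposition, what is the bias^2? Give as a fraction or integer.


Total error = bias^2 + variance + irreducible noise. So bias^2 = 81/4 - 7/4 - 1/2 = 18.

18


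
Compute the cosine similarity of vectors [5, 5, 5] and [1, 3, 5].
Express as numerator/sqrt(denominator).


dot = 45. |a|^2 = 75, |b|^2 = 35. cos = 45/sqrt(2625).

45/sqrt(2625)


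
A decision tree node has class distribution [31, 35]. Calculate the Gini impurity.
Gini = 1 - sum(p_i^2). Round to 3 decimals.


Total = 66. Proportions: 31/66, 35/66. sum(p_i^2) = 0.5018. Gini = 1 - 0.5018 = 0.4982, which rounds to 0.498.

0.498


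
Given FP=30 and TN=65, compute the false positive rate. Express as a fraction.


FPR = FP / (FP + TN) = 30 / 95 = 6/19.

6/19


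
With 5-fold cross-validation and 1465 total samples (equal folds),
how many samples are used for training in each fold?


Each validation fold has 1465/5 = 293 samples. Training set = 1465 - 293 = 1172.

1172


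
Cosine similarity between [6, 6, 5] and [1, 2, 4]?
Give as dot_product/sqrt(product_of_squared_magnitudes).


dot = 38. |a|^2 = 97, |b|^2 = 21. cos = 38/sqrt(2037).

38/sqrt(2037)


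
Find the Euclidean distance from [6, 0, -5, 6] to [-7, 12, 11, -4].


d = sqrt(sum of squared differences). (6--7)^2=169, (0-12)^2=144, (-5-11)^2=256, (6--4)^2=100. Sum = 669.

sqrt(669)


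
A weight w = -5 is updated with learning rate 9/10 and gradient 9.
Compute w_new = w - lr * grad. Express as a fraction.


w_new = -5 - 9/10 * 9 = -5 - 81/10 = -131/10.

-131/10


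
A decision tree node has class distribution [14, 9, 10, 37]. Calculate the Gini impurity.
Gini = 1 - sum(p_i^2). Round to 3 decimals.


Total = 70. Proportions: 14/70, 9/70, 10/70, 37/70. sum(p_i^2) = 0.3563. Gini = 1 - 0.3563 = 0.6437, which rounds to 0.644.

0.644


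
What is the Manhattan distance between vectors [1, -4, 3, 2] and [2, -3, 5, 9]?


d = sum of absolute differences: |1-2|=1 + |-4--3|=1 + |3-5|=2 + |2-9|=7 = 11.

11


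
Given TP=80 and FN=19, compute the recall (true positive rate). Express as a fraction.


Recall = TP / (TP + FN) = 80 / 99 = 80/99.

80/99


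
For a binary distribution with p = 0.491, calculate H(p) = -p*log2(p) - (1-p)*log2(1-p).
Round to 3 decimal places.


H = -0.491*log2(0.491) - 0.509*log2(0.509) = 1.000.

1.000


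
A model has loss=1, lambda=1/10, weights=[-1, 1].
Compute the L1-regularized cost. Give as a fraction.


L1 norm = sum(|w|) = 2. J = 1 + 1/10 * 2 = 6/5.

6/5


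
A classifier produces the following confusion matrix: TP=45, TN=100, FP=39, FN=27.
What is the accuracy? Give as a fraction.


Accuracy = (TP + TN) / (TP + TN + FP + FN) = (45 + 100) / 211 = 145/211.

145/211


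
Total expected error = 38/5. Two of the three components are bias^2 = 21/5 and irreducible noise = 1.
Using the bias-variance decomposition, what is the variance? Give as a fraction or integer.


Total error = bias^2 + variance + irreducible noise. So variance = 38/5 - 21/5 - 1 = 12/5.

12/5


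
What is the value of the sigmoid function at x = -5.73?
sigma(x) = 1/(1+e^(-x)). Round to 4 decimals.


sigma(-5.73) = 1/(1+e^(5.73)) = 1/(1+307.969268) = 1/308.969268 = 0.0032.

0.0032


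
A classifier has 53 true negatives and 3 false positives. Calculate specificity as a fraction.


Specificity = TN / (TN + FP) = 53 / 56 = 53/56.

53/56


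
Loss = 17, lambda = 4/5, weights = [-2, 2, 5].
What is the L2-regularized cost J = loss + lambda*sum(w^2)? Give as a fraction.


L2 sq norm = sum(w^2) = 33. J = 17 + 4/5 * 33 = 217/5.

217/5


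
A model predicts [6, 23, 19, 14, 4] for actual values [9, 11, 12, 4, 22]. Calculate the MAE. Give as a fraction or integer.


MAE = (1/5) * (|9-6|=3 + |11-23|=12 + |12-19|=7 + |4-14|=10 + |22-4|=18). Sum = 50. MAE = 10.

10


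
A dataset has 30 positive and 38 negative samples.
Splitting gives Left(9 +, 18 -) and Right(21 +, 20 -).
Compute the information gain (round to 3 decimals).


H(parent) = 0.9900. H(left) = 0.9183, H(right) = 0.9996. Weighted = (27/68)*0.9183 + (41/68)*0.9996 = 0.9673. IG = 0.9900 - 0.9673 = 0.0227, which rounds to 0.023.

0.023


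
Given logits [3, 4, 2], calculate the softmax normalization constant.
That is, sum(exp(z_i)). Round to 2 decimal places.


Denom = e^3=20.0855 + e^4=54.5982 + e^2=7.3891. Sum = 82.0728, which rounds to 82.07.

82.07


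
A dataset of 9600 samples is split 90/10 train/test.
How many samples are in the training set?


Test set = 9600 * 10% = 960. Training set = 9600 - 960 = 8640.

8640


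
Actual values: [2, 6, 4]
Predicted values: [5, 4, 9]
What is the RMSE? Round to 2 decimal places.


MSE = 12.6667. RMSE = sqrt(12.6667) = 3.56.

3.56


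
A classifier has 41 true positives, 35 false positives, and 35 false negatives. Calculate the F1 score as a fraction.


Precision = 41/76 = 41/76. Recall = 41/76 = 41/76. F1 = 2*P*R/(P+R) = 41/76.

41/76


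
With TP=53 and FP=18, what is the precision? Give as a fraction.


Precision = TP / (TP + FP) = 53 / 71 = 53/71.

53/71


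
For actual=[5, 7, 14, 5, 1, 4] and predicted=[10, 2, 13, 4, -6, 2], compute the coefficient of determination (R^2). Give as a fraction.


Mean(y) = 6. SS_res = 105. SS_tot = 96. R^2 = 1 - 105/(96) = -3/32.

-3/32


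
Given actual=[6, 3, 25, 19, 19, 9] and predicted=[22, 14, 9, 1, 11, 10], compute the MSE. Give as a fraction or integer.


MSE = (1/6) * ((6-22)^2=256 + (3-14)^2=121 + (25-9)^2=256 + (19-1)^2=324 + (19-11)^2=64 + (9-10)^2=1). Sum = 1022. MSE = 511/3.

511/3


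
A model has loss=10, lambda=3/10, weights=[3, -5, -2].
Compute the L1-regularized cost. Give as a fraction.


L1 norm = sum(|w|) = 10. J = 10 + 3/10 * 10 = 13.

13


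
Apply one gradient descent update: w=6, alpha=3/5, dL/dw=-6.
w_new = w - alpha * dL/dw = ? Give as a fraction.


w_new = 6 - 3/5 * -6 = 6 - -18/5 = 48/5.

48/5


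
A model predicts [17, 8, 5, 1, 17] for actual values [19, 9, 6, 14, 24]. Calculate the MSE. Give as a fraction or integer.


MSE = (1/5) * ((19-17)^2=4 + (9-8)^2=1 + (6-5)^2=1 + (14-1)^2=169 + (24-17)^2=49). Sum = 224. MSE = 224/5.

224/5


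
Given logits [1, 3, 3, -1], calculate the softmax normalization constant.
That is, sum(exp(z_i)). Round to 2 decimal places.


Denom = e^1=2.7183 + e^3=20.0855 + e^3=20.0855 + e^-1=0.3679. Sum = 43.2572, which rounds to 43.26.

43.26


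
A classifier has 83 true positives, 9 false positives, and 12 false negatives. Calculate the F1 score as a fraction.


Precision = 83/92 = 83/92. Recall = 83/95 = 83/95. F1 = 2*P*R/(P+R) = 166/187.

166/187


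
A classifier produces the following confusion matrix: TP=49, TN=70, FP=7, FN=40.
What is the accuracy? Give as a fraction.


Accuracy = (TP + TN) / (TP + TN + FP + FN) = (49 + 70) / 166 = 119/166.

119/166


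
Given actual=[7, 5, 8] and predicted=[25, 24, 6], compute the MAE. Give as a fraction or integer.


MAE = (1/3) * (|7-25|=18 + |5-24|=19 + |8-6|=2). Sum = 39. MAE = 13.

13


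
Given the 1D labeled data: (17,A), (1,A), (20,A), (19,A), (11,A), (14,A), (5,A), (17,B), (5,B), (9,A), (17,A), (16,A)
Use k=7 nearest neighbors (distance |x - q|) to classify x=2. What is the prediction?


Distances: |17-2|=15, |1-2|=1, |20-2|=18, |19-2|=17, |11-2|=9, |14-2|=12, |5-2|=3, |17-2|=15, |5-2|=3, |9-2|=7, |17-2|=15, |16-2|=14. 7 nearest: (1,A), (5,A), (5,B), (9,A), (11,A), (14,A), (16,A). Counts: {'A': 6, 'B': 1}. Majority class: A.

A


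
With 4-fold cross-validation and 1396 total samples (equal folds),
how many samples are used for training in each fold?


Each validation fold has 1396/4 = 349 samples. Training set = 1396 - 349 = 1047.

1047


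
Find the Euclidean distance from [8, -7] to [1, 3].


d = sqrt(sum of squared differences). (8-1)^2=49, (-7-3)^2=100. Sum = 149.

sqrt(149)


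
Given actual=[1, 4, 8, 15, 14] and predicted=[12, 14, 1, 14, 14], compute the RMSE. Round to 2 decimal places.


MSE = 54.2000. RMSE = sqrt(54.2000) = 7.36.

7.36


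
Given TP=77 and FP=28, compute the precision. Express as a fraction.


Precision = TP / (TP + FP) = 77 / 105 = 11/15.

11/15


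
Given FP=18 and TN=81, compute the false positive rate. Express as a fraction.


FPR = FP / (FP + TN) = 18 / 99 = 2/11.

2/11


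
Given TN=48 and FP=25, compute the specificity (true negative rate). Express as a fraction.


Specificity = TN / (TN + FP) = 48 / 73 = 48/73.

48/73


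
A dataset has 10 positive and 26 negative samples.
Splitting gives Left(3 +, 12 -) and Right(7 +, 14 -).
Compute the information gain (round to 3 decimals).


H(parent) = 0.8524. H(left) = 0.7219, H(right) = 0.9183. Weighted = (15/36)*0.7219 + (21/36)*0.9183 = 0.8365. IG = 0.8524 - 0.8365 = 0.0159, which rounds to 0.016.

0.016


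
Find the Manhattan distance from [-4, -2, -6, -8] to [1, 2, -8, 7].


d = sum of absolute differences: |-4-1|=5 + |-2-2|=4 + |-6--8|=2 + |-8-7|=15 = 26.

26


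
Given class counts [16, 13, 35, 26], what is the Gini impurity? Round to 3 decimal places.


Total = 90. Proportions: 16/90, 13/90, 35/90, 26/90. sum(p_i^2) = 0.2872. Gini = 1 - 0.2872 = 0.7128, which rounds to 0.713.

0.713


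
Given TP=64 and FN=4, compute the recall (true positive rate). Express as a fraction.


Recall = TP / (TP + FN) = 64 / 68 = 16/17.

16/17


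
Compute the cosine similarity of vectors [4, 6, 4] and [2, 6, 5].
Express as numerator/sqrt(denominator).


dot = 64. |a|^2 = 68, |b|^2 = 65. cos = 64/sqrt(4420).

64/sqrt(4420)


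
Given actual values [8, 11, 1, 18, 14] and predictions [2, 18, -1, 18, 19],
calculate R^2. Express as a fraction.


Mean(y) = 52/5. SS_res = 114. SS_tot = 826/5. R^2 = 1 - 114/(826/5) = 128/413.

128/413


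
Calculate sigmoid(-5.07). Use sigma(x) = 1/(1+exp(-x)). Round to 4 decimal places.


sigma(-5.07) = 1/(1+e^(5.07)) = 1/(1+159.174327) = 1/160.174327 = 0.0062.

0.0062


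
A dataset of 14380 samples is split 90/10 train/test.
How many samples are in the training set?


Test set = 14380 * 10% = 1438. Training set = 14380 - 1438 = 12942.

12942


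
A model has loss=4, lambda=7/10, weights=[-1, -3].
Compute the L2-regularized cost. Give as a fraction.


L2 sq norm = sum(w^2) = 10. J = 4 + 7/10 * 10 = 11.

11


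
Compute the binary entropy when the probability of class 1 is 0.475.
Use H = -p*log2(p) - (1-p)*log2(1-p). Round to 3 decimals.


H = -0.475*log2(0.475) - 0.525*log2(0.525) = 0.998.

0.998


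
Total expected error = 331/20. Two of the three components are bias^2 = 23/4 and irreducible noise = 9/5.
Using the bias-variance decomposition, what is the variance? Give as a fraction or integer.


Total error = bias^2 + variance + irreducible noise. So variance = 331/20 - 23/4 - 9/5 = 9.

9


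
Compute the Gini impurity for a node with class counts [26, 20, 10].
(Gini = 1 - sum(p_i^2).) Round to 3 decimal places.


Total = 56. Proportions: 26/56, 20/56, 10/56. sum(p_i^2) = 0.3750. Gini = 1 - 0.3750 = 0.6250, which rounds to 0.625.

0.625


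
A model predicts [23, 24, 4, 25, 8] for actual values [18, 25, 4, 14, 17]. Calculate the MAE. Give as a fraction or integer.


MAE = (1/5) * (|18-23|=5 + |25-24|=1 + |4-4|=0 + |14-25|=11 + |17-8|=9). Sum = 26. MAE = 26/5.

26/5


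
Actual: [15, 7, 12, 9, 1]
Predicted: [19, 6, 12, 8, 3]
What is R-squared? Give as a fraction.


Mean(y) = 44/5. SS_res = 22. SS_tot = 564/5. R^2 = 1 - 22/(564/5) = 227/282.

227/282


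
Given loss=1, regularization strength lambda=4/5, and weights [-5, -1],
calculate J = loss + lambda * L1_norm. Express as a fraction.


L1 norm = sum(|w|) = 6. J = 1 + 4/5 * 6 = 29/5.

29/5


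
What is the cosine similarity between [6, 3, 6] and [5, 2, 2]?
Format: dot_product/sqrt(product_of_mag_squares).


dot = 48. |a|^2 = 81, |b|^2 = 33. cos = 48/sqrt(2673).

48/sqrt(2673)


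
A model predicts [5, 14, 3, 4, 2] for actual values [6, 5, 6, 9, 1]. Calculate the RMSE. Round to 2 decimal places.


MSE = 23.4000. RMSE = sqrt(23.4000) = 4.84.

4.84


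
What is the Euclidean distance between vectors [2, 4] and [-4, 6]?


d = sqrt(sum of squared differences). (2--4)^2=36, (4-6)^2=4. Sum = 40.

sqrt(40)


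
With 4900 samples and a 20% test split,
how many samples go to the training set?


Test set = 4900 * 20% = 980. Training set = 4900 - 980 = 3920.

3920


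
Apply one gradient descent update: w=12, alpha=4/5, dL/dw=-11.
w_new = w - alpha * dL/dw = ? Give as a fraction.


w_new = 12 - 4/5 * -11 = 12 - -44/5 = 104/5.

104/5


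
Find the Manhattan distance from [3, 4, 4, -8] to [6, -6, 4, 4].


d = sum of absolute differences: |3-6|=3 + |4--6|=10 + |4-4|=0 + |-8-4|=12 = 25.

25


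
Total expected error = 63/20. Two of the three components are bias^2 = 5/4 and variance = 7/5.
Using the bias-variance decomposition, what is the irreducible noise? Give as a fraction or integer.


Total error = bias^2 + variance + irreducible noise. So irreducible noise = 63/20 - 5/4 - 7/5 = 1/2.

1/2


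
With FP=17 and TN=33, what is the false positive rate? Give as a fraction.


FPR = FP / (FP + TN) = 17 / 50 = 17/50.

17/50


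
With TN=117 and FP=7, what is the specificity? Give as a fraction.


Specificity = TN / (TN + FP) = 117 / 124 = 117/124.

117/124


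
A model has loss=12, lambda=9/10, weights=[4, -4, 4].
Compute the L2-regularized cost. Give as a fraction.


L2 sq norm = sum(w^2) = 48. J = 12 + 9/10 * 48 = 276/5.

276/5


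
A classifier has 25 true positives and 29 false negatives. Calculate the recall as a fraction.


Recall = TP / (TP + FN) = 25 / 54 = 25/54.

25/54


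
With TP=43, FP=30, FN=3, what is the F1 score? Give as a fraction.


Precision = 43/73 = 43/73. Recall = 43/46 = 43/46. F1 = 2*P*R/(P+R) = 86/119.

86/119


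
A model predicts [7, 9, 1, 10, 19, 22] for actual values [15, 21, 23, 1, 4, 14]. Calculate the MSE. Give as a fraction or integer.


MSE = (1/6) * ((15-7)^2=64 + (21-9)^2=144 + (23-1)^2=484 + (1-10)^2=81 + (4-19)^2=225 + (14-22)^2=64). Sum = 1062. MSE = 177.

177


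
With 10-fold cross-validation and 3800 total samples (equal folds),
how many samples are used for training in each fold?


Each validation fold has 3800/10 = 380 samples. Training set = 3800 - 380 = 3420.

3420


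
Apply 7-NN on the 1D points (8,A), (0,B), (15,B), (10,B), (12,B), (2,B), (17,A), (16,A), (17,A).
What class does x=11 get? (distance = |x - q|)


Distances: |8-11|=3, |0-11|=11, |15-11|=4, |10-11|=1, |12-11|=1, |2-11|=9, |17-11|=6, |16-11|=5, |17-11|=6. 7 nearest: (10,B), (12,B), (8,A), (15,B), (16,A), (17,A), (17,A). Counts: {'B': 3, 'A': 4}. Majority class: A.

A


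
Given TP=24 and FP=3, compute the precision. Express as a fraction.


Precision = TP / (TP + FP) = 24 / 27 = 8/9.

8/9


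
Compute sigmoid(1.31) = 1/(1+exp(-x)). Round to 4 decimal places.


sigma(1.31) = 1/(1+e^(-1.31)) = 1/(1+0.269820) = 1/1.269820 = 0.7875.

0.7875


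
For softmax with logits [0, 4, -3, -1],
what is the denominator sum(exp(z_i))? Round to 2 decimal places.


Denom = e^0=1.0000 + e^4=54.5982 + e^-3=0.0498 + e^-1=0.3679. Sum = 56.0159, which rounds to 56.02.

56.02


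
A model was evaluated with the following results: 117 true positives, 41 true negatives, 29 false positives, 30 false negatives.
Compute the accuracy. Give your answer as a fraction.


Accuracy = (TP + TN) / (TP + TN + FP + FN) = (117 + 41) / 217 = 158/217.

158/217


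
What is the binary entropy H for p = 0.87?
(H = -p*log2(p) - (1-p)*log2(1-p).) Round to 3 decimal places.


H = -0.87*log2(0.87) - 0.13*log2(0.13) = 0.557.

0.557


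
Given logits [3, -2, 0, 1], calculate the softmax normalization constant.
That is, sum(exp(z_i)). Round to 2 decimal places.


Denom = e^3=20.0855 + e^-2=0.1353 + e^0=1.0000 + e^1=2.7183. Sum = 23.9391, which rounds to 23.94.

23.94


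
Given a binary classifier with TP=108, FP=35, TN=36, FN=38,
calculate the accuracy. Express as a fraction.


Accuracy = (TP + TN) / (TP + TN + FP + FN) = (108 + 36) / 217 = 144/217.

144/217


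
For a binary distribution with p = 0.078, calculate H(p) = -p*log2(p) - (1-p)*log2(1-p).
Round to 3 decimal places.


H = -0.078*log2(0.078) - 0.922*log2(0.922) = 0.395.

0.395


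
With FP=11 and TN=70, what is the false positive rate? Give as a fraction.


FPR = FP / (FP + TN) = 11 / 81 = 11/81.

11/81


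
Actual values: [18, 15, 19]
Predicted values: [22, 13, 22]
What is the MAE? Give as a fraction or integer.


MAE = (1/3) * (|18-22|=4 + |15-13|=2 + |19-22|=3). Sum = 9. MAE = 3.

3


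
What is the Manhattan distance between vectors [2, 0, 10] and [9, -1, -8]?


d = sum of absolute differences: |2-9|=7 + |0--1|=1 + |10--8|=18 = 26.

26


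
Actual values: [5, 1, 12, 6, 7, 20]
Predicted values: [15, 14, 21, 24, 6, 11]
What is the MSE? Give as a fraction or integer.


MSE = (1/6) * ((5-15)^2=100 + (1-14)^2=169 + (12-21)^2=81 + (6-24)^2=324 + (7-6)^2=1 + (20-11)^2=81). Sum = 756. MSE = 126.

126


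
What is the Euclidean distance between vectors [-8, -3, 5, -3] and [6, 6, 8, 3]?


d = sqrt(sum of squared differences). (-8-6)^2=196, (-3-6)^2=81, (5-8)^2=9, (-3-3)^2=36. Sum = 322.

sqrt(322)


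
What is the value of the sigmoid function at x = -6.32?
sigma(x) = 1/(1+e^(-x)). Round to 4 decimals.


sigma(-6.32) = 1/(1+e^(6.32)) = 1/(1+555.572992) = 1/556.572992 = 0.0018.

0.0018


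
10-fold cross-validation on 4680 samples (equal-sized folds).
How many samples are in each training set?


Each validation fold has 4680/10 = 468 samples. Training set = 4680 - 468 = 4212.

4212


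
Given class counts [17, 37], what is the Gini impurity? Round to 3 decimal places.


Total = 54. Proportions: 17/54, 37/54. sum(p_i^2) = 0.5686. Gini = 1 - 0.5686 = 0.4314, which rounds to 0.431.

0.431


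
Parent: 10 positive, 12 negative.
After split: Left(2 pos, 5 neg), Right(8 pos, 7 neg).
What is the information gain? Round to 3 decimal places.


H(parent) = 0.9940. H(left) = 0.8631, H(right) = 0.9968. Weighted = (7/22)*0.8631 + (15/22)*0.9968 = 0.9543. IG = 0.9940 - 0.9543 = 0.0397, which rounds to 0.040.

0.040


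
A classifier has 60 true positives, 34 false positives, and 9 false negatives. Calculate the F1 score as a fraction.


Precision = 60/94 = 30/47. Recall = 60/69 = 20/23. F1 = 2*P*R/(P+R) = 120/163.

120/163


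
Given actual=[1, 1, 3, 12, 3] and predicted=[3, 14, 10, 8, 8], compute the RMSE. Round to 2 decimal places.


MSE = 52.6000. RMSE = sqrt(52.6000) = 7.25.

7.25


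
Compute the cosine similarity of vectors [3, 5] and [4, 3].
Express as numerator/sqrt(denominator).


dot = 27. |a|^2 = 34, |b|^2 = 25. cos = 27/sqrt(850).

27/sqrt(850)


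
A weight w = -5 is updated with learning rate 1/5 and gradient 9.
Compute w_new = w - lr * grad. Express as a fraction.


w_new = -5 - 1/5 * 9 = -5 - 9/5 = -34/5.

-34/5


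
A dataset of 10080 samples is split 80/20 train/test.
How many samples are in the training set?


Test set = 10080 * 20% = 2016. Training set = 10080 - 2016 = 8064.

8064


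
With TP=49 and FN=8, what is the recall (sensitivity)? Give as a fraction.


Recall = TP / (TP + FN) = 49 / 57 = 49/57.

49/57


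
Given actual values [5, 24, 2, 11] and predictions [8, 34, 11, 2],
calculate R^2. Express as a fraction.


Mean(y) = 21/2. SS_res = 271. SS_tot = 285. R^2 = 1 - 271/(285) = 14/285.

14/285


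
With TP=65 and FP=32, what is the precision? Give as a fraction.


Precision = TP / (TP + FP) = 65 / 97 = 65/97.

65/97


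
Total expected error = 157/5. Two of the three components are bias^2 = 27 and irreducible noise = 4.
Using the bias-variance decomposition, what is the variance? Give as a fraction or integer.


Total error = bias^2 + variance + irreducible noise. So variance = 157/5 - 27 - 4 = 2/5.

2/5


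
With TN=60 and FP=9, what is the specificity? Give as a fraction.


Specificity = TN / (TN + FP) = 60 / 69 = 20/23.

20/23


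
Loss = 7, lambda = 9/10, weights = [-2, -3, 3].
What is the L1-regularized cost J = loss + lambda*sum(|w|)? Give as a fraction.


L1 norm = sum(|w|) = 8. J = 7 + 9/10 * 8 = 71/5.

71/5


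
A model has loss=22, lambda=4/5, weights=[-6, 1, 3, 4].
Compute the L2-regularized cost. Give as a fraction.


L2 sq norm = sum(w^2) = 62. J = 22 + 4/5 * 62 = 358/5.

358/5


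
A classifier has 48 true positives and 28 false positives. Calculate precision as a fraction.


Precision = TP / (TP + FP) = 48 / 76 = 12/19.

12/19


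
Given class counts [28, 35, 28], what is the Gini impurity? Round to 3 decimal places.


Total = 91. Proportions: 28/91, 35/91, 28/91. sum(p_i^2) = 0.3373. Gini = 1 - 0.3373 = 0.6627, which rounds to 0.663.

0.663


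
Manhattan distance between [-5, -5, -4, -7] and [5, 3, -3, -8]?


d = sum of absolute differences: |-5-5|=10 + |-5-3|=8 + |-4--3|=1 + |-7--8|=1 = 20.

20


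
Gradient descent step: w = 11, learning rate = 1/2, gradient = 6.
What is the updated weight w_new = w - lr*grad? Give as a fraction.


w_new = 11 - 1/2 * 6 = 11 - 3 = 8.

8


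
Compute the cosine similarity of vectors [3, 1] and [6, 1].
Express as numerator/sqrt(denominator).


dot = 19. |a|^2 = 10, |b|^2 = 37. cos = 19/sqrt(370).

19/sqrt(370)


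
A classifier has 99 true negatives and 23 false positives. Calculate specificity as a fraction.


Specificity = TN / (TN + FP) = 99 / 122 = 99/122.

99/122


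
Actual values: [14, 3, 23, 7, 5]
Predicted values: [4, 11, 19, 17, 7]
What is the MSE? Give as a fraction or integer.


MSE = (1/5) * ((14-4)^2=100 + (3-11)^2=64 + (23-19)^2=16 + (7-17)^2=100 + (5-7)^2=4). Sum = 284. MSE = 284/5.

284/5


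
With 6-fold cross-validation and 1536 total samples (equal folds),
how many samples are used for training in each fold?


Each validation fold has 1536/6 = 256 samples. Training set = 1536 - 256 = 1280.

1280


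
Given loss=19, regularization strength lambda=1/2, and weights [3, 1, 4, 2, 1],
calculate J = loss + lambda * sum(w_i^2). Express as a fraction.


L2 sq norm = sum(w^2) = 31. J = 19 + 1/2 * 31 = 69/2.

69/2


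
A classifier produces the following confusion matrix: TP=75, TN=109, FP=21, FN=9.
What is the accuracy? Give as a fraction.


Accuracy = (TP + TN) / (TP + TN + FP + FN) = (75 + 109) / 214 = 92/107.

92/107


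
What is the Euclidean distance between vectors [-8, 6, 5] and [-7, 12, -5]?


d = sqrt(sum of squared differences). (-8--7)^2=1, (6-12)^2=36, (5--5)^2=100. Sum = 137.

sqrt(137)


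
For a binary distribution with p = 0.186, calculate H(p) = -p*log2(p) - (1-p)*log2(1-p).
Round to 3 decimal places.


H = -0.186*log2(0.186) - 0.814*log2(0.814) = 0.693.

0.693


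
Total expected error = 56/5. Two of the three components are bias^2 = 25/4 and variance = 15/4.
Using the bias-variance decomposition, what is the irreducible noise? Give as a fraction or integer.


Total error = bias^2 + variance + irreducible noise. So irreducible noise = 56/5 - 25/4 - 15/4 = 6/5.

6/5


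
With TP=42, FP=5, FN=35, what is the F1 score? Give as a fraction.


Precision = 42/47 = 42/47. Recall = 42/77 = 6/11. F1 = 2*P*R/(P+R) = 21/31.

21/31


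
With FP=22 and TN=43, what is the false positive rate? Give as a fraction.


FPR = FP / (FP + TN) = 22 / 65 = 22/65.

22/65


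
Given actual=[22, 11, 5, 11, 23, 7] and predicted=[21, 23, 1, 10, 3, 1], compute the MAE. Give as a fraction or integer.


MAE = (1/6) * (|22-21|=1 + |11-23|=12 + |5-1|=4 + |11-10|=1 + |23-3|=20 + |7-1|=6). Sum = 44. MAE = 22/3.

22/3


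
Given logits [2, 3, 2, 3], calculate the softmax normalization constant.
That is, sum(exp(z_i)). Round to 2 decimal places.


Denom = e^2=7.3891 + e^3=20.0855 + e^2=7.3891 + e^3=20.0855. Sum = 54.9492, which rounds to 54.95.

54.95


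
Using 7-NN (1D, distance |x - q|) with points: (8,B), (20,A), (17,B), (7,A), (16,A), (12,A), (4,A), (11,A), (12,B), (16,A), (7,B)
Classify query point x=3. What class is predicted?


Distances: |8-3|=5, |20-3|=17, |17-3|=14, |7-3|=4, |16-3|=13, |12-3|=9, |4-3|=1, |11-3|=8, |12-3|=9, |16-3|=13, |7-3|=4. 7 nearest: (4,A), (7,A), (7,B), (8,B), (11,A), (12,A), (12,B). Counts: {'A': 4, 'B': 3}. Majority class: A.

A


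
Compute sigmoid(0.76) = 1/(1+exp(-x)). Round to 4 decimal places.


sigma(0.76) = 1/(1+e^(-0.76)) = 1/(1+0.467666) = 1/1.467666 = 0.6814.

0.6814


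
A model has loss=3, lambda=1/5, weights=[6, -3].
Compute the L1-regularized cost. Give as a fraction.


L1 norm = sum(|w|) = 9. J = 3 + 1/5 * 9 = 24/5.

24/5


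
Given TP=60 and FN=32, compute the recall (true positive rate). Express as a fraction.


Recall = TP / (TP + FN) = 60 / 92 = 15/23.

15/23


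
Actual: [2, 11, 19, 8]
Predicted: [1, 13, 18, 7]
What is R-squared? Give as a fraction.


Mean(y) = 10. SS_res = 7. SS_tot = 150. R^2 = 1 - 7/(150) = 143/150.

143/150


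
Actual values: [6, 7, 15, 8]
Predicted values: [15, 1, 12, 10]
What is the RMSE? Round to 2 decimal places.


MSE = 32.5000. RMSE = sqrt(32.5000) = 5.70.

5.70


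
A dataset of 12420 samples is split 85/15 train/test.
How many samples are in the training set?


Test set = 12420 * 15% = 1863. Training set = 12420 - 1863 = 10557.

10557


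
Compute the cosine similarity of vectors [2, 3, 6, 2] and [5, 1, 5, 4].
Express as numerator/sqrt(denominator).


dot = 51. |a|^2 = 53, |b|^2 = 67. cos = 51/sqrt(3551).

51/sqrt(3551)


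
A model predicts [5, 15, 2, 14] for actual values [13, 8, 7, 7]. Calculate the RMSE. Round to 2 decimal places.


MSE = 46.7500. RMSE = sqrt(46.7500) = 6.84.

6.84


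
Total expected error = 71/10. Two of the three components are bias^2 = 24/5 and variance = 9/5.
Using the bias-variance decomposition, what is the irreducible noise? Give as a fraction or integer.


Total error = bias^2 + variance + irreducible noise. So irreducible noise = 71/10 - 24/5 - 9/5 = 1/2.

1/2
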